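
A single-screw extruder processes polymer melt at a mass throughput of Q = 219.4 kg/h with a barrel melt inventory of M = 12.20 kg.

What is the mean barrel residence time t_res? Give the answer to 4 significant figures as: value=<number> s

Throughput in SI: Q_s = 219.4 kg/h ÷ 3600 s/h = 0.0609444 kg/s
t_res = M / Q_s = 12.20 ÷ 0.0609444 = 200.182 s

value=200.2 s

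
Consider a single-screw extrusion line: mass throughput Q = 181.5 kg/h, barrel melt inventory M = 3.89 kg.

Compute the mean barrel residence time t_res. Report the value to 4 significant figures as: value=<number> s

Throughput in SI: Q_s = 181.5 kg/h ÷ 3600 s/h = 0.0504167 kg/s
t_res = M / Q_s = 3.89 ÷ 0.0504167 = 77.157 s

value=77.16 s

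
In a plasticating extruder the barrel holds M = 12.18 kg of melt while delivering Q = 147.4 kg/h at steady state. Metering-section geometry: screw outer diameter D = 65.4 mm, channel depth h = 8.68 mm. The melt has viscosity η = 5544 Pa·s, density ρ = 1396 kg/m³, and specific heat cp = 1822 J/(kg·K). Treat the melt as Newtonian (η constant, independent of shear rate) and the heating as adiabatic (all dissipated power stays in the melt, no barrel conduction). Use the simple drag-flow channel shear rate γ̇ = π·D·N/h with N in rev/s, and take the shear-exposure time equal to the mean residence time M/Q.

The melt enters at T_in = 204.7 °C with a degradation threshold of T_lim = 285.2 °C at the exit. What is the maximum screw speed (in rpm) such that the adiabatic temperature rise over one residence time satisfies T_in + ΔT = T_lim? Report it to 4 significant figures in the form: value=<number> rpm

Convert throughput: Q = 147.4 kg/h = 147.4/3600 = 0.0409444 kg/s
t_res = M / Q_s = 12.18 / 0.0409444 = 297.476 s
D = 65.4 mm = 0.0654 m;  h = 8.68 mm = 0.00868 m
Allowable rise: ΔT_a = T_lim − T_in = 285.2 − 204.7 = 80.5 K
γ̇_max² = ΔT_a·ρ·cp/(η·t_res) = 80.5·1396·1822/(5544·297.476) = 124.152 s⁻²
Take the square root: γ̇_max = √(124.152) = 11.1424 s⁻¹
N_max = γ̇_max h / (πD) = 11.1424·0.00868/(π·0.0654) = 0.470727 rev/s → ×60 = 28.2436 rpm

value=28.24 rpm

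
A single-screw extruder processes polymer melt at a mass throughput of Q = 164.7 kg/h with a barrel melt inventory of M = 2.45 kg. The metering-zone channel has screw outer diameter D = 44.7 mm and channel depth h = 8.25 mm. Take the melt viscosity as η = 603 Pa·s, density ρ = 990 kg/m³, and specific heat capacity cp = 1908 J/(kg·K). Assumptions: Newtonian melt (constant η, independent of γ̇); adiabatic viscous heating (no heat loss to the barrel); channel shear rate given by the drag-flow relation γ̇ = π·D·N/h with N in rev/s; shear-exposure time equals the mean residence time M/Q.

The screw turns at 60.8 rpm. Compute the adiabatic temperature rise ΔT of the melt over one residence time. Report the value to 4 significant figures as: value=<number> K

value=5.086 K

Q_s = Q / 3600 = 164.7 / 3600 = 0.04575 kg/s
Mean residence time: t_res = M/Q_s = 2.45 kg / 0.04575 kg/s = 53.5519 s
Convert to SI: D = 0.0447 m, h = 0.00825 m, N = 60.8/60 = 1.01333 rev/s
Shear rate: γ̇ = πDN/h = π·0.0447·1.01333/0.00825 = 17.2487 s⁻¹
ΔT = η·γ̇²·t_res / (ρ·cp) = 603 · (17.2487)² · 53.5519 / (990 · 1908) = 5.08616 K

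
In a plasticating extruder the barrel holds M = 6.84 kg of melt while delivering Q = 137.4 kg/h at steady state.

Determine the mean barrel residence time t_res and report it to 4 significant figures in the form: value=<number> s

Convert throughput: Q = 137.4 kg/h = 137.4/3600 = 0.0381667 kg/s
t_res = M / Q_s = 6.84 ÷ 0.0381667 = 179.214 s

value=179.2 s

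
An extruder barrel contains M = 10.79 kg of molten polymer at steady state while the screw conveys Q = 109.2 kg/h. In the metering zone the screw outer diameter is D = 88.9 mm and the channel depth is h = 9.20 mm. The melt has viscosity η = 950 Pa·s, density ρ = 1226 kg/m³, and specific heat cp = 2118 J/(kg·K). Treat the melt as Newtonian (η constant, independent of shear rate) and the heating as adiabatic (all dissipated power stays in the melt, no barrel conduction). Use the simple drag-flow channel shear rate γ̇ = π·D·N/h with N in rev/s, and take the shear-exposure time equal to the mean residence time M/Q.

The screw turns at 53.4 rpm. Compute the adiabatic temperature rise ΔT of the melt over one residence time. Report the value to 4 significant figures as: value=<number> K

value=95.00 K

Q_s = Q / 3600 = 109.2 / 3600 = 0.0303333 kg/s
t_res = M / Q_s = 10.79 / 0.0303333 = 355.714 s
Geometry in metres: D = 88.9 mm → 0.0889 m, h = 9.20 mm → 0.0092 m; screw speed N = 53.4 rpm = 0.89 rev/s
Shear rate: γ̇ = πDN/h = π·0.0889·0.89/0.0092 = 27.018 s⁻¹
Adiabatic rise: ΔT = η γ̇² t_res / (ρ cp) = 950·(27.018)²·355.714 / (1226·2118) = 94.9984 K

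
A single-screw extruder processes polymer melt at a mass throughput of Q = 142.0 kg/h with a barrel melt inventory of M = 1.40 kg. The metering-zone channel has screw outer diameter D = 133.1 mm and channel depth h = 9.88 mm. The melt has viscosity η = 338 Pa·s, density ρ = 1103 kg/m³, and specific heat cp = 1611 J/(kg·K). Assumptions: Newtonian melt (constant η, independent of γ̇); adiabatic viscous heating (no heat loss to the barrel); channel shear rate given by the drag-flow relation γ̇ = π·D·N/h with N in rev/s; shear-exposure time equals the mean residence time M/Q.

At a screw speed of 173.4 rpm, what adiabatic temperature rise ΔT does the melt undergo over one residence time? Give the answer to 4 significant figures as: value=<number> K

value=101.0 K

Convert throughput: Q = 142.0 kg/h = 142.0/3600 = 0.0394444 kg/s
t_res = M / Q_s = 1.40 / 0.0394444 = 35.493 s
Geometry in metres: D = 133.1 mm → 0.1331 m, h = 9.88 mm → 0.00988 m; screw speed N = 173.4 rpm = 2.89 rev/s
γ̇ = π·D·N / h = π · 0.1331 · 2.89 / 0.00988 = 122.312 s⁻¹
ΔT = η·γ̇²·t_res / (ρ·cp) = 338 · (122.312)² · 35.493 / (1103 · 1611) = 101.001 K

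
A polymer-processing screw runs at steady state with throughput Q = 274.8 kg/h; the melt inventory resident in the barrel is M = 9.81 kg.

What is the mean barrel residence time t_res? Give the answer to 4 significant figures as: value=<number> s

value=128.5 s

Convert throughput: Q = 274.8 kg/h = 274.8/3600 = 0.0763333 kg/s
Mean residence time: t_res = M/Q_s = 9.81 kg / 0.0763333 kg/s = 128.515 s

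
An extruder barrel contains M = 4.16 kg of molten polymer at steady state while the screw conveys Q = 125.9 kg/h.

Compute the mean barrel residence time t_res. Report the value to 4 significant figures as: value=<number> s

Convert throughput: Q = 125.9 kg/h = 125.9/3600 = 0.0349722 kg/s
t_res = M / Q_s = 4.16 ÷ 0.0349722 = 118.952 s

value=119.0 s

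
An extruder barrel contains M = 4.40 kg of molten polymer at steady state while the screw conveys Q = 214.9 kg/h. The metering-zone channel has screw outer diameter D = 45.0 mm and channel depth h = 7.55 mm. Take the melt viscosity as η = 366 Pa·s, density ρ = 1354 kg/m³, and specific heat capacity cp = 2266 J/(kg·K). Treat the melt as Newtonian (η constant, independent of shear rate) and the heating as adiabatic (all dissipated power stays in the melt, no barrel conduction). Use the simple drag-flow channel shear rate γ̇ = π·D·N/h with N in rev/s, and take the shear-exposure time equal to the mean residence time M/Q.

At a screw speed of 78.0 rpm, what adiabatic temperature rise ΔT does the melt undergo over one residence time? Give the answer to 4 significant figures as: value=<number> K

value=5.210 K

Throughput in SI: Q_s = 214.9 kg/h ÷ 3600 s/h = 0.0596944 kg/s
t_res = M / Q_s = 4.40 ÷ 0.0596944 = 73.7087 s
D = 45.0 mm = 0.045 m;  h = 7.55 mm = 0.00755 m;  N = 78.0 rpm / 60 = 1.3 rev/s
γ̇ = π D N / h = (π)(0.045)(1.3) / 0.00755 = 24.3421 s⁻¹
Adiabatic rise: ΔT = η γ̇² t_res / (ρ cp) = 366·(24.3421)²·73.7087 / (1354·2266) = 5.21001 K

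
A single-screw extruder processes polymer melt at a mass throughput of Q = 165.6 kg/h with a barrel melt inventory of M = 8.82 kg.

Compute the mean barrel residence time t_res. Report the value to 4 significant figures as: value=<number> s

value=191.7 s

Throughput in SI: Q_s = 165.6 kg/h ÷ 3600 s/h = 0.046 kg/s
Mean residence time: t_res = M/Q_s = 8.82 kg / 0.046 kg/s = 191.739 s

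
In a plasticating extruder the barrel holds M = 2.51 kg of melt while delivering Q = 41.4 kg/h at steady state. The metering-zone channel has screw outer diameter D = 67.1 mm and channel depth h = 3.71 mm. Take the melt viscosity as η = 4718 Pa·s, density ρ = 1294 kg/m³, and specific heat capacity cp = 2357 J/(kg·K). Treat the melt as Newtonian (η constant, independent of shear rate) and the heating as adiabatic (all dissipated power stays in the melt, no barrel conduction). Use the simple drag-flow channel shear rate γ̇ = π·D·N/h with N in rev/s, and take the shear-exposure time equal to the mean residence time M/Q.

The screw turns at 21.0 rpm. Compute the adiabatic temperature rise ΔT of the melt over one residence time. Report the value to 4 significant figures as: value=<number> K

Throughput in SI: Q_s = 41.4 kg/h ÷ 3600 s/h = 0.0115 kg/s
Mean residence time: t_res = M/Q_s = 2.51 kg / 0.0115 kg/s = 218.261 s
Convert to SI: D = 0.0671 m, h = 0.00371 m, N = 21.0/60 = 0.35 rev/s
Shear rate: γ̇ = πDN/h = π·0.0671·0.35/0.00371 = 19.8869 s⁻¹
Adiabatic rise: ΔT = η γ̇² t_res / (ρ cp) = 4718·(19.8869)²·218.261 / (1294·2357) = 133.528 K

value=133.5 K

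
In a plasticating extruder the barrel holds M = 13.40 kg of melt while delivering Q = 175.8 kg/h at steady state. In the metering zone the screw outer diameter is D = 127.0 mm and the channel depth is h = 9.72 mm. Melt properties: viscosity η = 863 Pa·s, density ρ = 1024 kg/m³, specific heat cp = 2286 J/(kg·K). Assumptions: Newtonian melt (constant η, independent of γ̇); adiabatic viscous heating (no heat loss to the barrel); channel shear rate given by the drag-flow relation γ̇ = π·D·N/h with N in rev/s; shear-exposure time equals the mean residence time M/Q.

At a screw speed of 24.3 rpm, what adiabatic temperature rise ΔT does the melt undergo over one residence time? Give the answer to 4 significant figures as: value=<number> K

value=27.96 K

Convert throughput: Q = 175.8 kg/h = 175.8/3600 = 0.0488333 kg/s
t_res = M / Q_s = 13.40 / 0.0488333 = 274.403 s
Geometry in metres: D = 127.0 mm → 0.127 m, h = 9.72 mm → 0.00972 m; screw speed N = 24.3 rpm = 0.405 rev/s
γ̇ = π·D·N / h = π · 0.127 · 0.405 / 0.00972 = 16.6243 s⁻¹
Adiabatic rise: ΔT = η γ̇² t_res / (ρ cp) = 863·(16.6243)²·274.403 / (1024·2286) = 27.9581 K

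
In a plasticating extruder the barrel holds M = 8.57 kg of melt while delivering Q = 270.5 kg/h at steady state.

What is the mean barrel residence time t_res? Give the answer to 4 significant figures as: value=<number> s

Q_s = Q / 3600 = 270.5 / 3600 = 0.0751389 kg/s
t_res = M / Q_s = 8.57 ÷ 0.0751389 = 114.055 s

value=114.1 s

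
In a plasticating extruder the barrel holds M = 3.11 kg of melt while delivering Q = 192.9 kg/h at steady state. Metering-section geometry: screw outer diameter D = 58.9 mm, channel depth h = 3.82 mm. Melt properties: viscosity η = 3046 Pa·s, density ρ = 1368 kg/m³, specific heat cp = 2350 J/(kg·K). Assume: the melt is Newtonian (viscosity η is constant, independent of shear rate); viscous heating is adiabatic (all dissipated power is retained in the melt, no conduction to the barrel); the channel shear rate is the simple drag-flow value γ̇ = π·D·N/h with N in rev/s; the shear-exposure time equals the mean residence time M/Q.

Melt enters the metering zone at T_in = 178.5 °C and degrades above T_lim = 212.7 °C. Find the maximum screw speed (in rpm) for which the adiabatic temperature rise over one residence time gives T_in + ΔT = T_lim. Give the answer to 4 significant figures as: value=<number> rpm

value=30.89 rpm

Throughput in SI: Q_s = 192.9 kg/h ÷ 3600 s/h = 0.0535833 kg/s
t_res = M / Q_s = 3.11 / 0.0535833 = 58.0404 s
Geometry in SI: D = 58.9 mm → 0.0589 m, h = 3.82 mm → 0.00382 m
ΔT_a = T_lim − T_in = 212.7 °C − 178.5 °C = 34.2 K
γ̇_max² = ΔT_a·ρ·cp / (η·t_res) = [34.2 × 1368 × 2350] / [3046 × 58.0404] = 621.898 s⁻²
Take the square root: γ̇_max = √(621.898) = 24.9379 s⁻¹
N_max = γ̇_max·h / (π·D) = 24.9379 · 0.00382 / (π · 0.0589) = 0.514823 rev/s = 30.8894 rpm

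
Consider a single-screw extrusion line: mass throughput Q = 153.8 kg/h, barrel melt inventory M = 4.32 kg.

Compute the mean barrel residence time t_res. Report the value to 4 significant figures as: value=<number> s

value=101.1 s

Q_s = Q / 3600 = 153.8 / 3600 = 0.0427222 kg/s
t_res = M / Q_s = 4.32 / 0.0427222 = 101.118 s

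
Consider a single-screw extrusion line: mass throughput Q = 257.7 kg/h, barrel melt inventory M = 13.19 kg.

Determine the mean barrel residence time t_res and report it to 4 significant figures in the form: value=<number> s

value=184.3 s

Convert throughput: Q = 257.7 kg/h = 257.7/3600 = 0.0715833 kg/s
Mean residence time: t_res = M/Q_s = 13.19 kg / 0.0715833 kg/s = 184.261 s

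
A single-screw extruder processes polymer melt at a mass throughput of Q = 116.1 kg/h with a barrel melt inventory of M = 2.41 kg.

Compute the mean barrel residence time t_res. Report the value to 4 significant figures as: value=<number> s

Convert throughput: Q = 116.1 kg/h = 116.1/3600 = 0.03225 kg/s
t_res = M / Q_s = 2.41 ÷ 0.03225 = 74.7287 s

value=74.73 s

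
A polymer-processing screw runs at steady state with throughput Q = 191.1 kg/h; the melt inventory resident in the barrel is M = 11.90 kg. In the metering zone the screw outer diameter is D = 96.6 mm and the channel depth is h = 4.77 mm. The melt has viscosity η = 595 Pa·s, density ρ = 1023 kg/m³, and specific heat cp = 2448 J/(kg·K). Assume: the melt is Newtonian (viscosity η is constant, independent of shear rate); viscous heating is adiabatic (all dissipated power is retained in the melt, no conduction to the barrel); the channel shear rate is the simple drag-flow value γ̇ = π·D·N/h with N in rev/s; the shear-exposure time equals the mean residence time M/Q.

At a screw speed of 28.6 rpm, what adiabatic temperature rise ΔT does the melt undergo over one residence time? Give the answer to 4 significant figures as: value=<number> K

Throughput in SI: Q_s = 191.1 kg/h ÷ 3600 s/h = 0.0530833 kg/s
Mean residence time: t_res = M/Q_s = 11.90 kg / 0.0530833 kg/s = 224.176 s
Convert to SI: D = 0.0966 m, h = 0.00477 m, N = 28.6/60 = 0.476667 rev/s
γ̇ = π·D·N / h = π · 0.0966 · 0.476667 / 0.00477 = 30.3266 s⁻¹
Adiabatic rise: ΔT = η γ̇² t_res / (ρ cp) = 595·(30.3266)²·224.176 / (1023·2448) = 48.9853 K

value=48.99 K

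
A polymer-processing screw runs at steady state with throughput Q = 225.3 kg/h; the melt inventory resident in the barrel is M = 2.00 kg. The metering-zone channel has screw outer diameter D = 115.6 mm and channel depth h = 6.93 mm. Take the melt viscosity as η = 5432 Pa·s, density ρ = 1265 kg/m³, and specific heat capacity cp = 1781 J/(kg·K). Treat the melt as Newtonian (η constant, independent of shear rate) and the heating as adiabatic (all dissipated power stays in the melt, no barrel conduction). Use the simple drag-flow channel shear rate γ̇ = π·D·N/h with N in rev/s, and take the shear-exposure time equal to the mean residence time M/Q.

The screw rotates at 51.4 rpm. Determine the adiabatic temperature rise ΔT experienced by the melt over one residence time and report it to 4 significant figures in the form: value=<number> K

Convert throughput: Q = 225.3 kg/h = 225.3/3600 = 0.0625833 kg/s
t_res = M / Q_s = 2.00 / 0.0625833 = 31.9574 s
Convert to SI: D = 0.1156 m, h = 0.00693 m, N = 51.4/60 = 0.856667 rev/s
γ̇ = π D N / h = (π)(0.1156)(0.856667) / 0.00693 = 44.8938 s⁻¹
ΔT = η·γ̇²·t_res / (ρ·cp) = 5432 · (44.8938)² · 31.9574 / (1265 · 1781) = 155.292 K

value=155.3 K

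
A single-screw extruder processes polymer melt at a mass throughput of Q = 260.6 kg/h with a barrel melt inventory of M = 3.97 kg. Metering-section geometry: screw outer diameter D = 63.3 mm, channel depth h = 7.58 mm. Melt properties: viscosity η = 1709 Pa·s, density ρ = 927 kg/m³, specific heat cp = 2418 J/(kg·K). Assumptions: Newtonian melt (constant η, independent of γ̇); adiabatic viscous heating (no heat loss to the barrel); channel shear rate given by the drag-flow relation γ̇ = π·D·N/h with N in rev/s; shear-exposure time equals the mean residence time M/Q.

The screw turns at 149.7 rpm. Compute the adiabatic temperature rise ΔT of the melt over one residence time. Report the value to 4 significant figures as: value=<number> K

value=179.2 K

Throughput in SI: Q_s = 260.6 kg/h ÷ 3600 s/h = 0.0723889 kg/s
t_res = M / Q_s = 3.97 / 0.0723889 = 54.8427 s
Geometry in metres: D = 63.3 mm → 0.0633 m, h = 7.58 mm → 0.00758 m; screw speed N = 149.7 rpm = 2.495 rev/s
γ̇ = π·D·N / h = π · 0.0633 · 2.495 / 0.00758 = 65.4568 s⁻¹
ΔT = η·γ̇²·t_res / (ρ·cp) = 1709 · (65.4568)² · 54.8427 / (927 · 2418) = 179.157 K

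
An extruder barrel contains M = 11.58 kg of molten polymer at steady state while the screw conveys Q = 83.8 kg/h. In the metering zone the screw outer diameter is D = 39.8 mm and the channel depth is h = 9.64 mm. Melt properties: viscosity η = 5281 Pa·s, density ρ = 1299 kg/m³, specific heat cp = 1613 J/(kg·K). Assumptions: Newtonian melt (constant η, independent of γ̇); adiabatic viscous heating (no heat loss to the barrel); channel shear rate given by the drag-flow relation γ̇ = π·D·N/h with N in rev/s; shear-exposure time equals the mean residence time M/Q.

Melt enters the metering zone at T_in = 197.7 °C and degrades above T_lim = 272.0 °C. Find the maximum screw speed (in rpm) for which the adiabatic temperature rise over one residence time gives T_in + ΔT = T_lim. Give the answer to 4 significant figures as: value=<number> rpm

value=35.61 rpm

Throughput in SI: Q_s = 83.8 kg/h ÷ 3600 s/h = 0.0232778 kg/s
t_res = M / Q_s = 11.58 ÷ 0.0232778 = 497.47 s
Geometry in SI: D = 39.8 mm → 0.0398 m, h = 9.64 mm → 0.00964 m
ΔT_a = T_lim − T_in = 272.0 − 197.7 = 74.3 K
γ̇_max² = ΔT_a·ρ·cp / (η·t_res) = [74.3 × 1299 × 1613] / [5281 × 497.47] = 59.2583 s⁻²
γ̇_max = √59.2583 = 7.69794 s⁻¹
Solve γ̇ = πDN/h for N: N_max = γ̇_max·h/(π·D) = 7.69794 × 0.00964 / (π × 0.0398) = 0.593497 rev/s = 35.6098 rpm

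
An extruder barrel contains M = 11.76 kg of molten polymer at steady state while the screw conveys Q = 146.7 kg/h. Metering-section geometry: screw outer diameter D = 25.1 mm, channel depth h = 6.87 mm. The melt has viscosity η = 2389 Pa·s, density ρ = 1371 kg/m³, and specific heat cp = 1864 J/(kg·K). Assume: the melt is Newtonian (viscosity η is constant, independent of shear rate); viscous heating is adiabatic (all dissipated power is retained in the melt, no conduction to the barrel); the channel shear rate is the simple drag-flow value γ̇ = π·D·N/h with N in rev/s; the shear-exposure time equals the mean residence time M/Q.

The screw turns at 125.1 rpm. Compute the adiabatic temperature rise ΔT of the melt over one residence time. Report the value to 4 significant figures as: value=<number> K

Q_s = Q / 3600 = 146.7 / 3600 = 0.04075 kg/s
t_res = M / Q_s = 11.76 / 0.04075 = 288.589 s
Convert to SI: D = 0.0251 m, h = 0.00687 m, N = 125.1/60 = 2.085 rev/s
Shear rate: γ̇ = πDN/h = π·0.0251·2.085/0.00687 = 23.9317 s⁻¹
ΔT = η·γ̇²·t_res / (ρ·cp) = 2389 · (23.9317)² · 288.589 / (1371 · 1864) = 154.511 K

value=154.5 K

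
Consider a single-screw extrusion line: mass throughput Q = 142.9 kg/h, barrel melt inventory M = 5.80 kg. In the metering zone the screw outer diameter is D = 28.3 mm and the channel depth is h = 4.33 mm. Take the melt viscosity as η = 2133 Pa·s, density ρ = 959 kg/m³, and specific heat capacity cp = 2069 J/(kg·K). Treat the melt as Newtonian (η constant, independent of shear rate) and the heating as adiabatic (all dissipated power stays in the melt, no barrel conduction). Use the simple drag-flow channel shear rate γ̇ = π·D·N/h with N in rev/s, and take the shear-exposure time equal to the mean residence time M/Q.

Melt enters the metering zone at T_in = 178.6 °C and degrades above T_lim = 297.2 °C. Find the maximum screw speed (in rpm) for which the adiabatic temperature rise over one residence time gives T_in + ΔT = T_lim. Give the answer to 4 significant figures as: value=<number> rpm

value=80.30 rpm

Throughput in SI: Q_s = 142.9 kg/h ÷ 3600 s/h = 0.0396944 kg/s
Mean residence time: t_res = M/Q_s = 5.80 kg / 0.0396944 kg/s = 146.116 s
D = 28.3 mm = 0.0283 m;  h = 4.33 mm = 0.00433 m
ΔT_a = T_lim − T_in = 297.2 − 178.6 = 118.6 K
γ̇_max² = ΔT_a·ρ·cp / (η·t_res) = [118.6 × 959 × 2069] / [2133 × 146.116] = 755.048 s⁻²
γ̇_max = sqrt(755.048) = 27.4781 s⁻¹
Solve γ̇ = πDN/h for N: N_max = γ̇_max·h/(π·D) = 27.4781 × 0.00433 / (π × 0.0283) = 1.33826 rev/s = 80.2953 rpm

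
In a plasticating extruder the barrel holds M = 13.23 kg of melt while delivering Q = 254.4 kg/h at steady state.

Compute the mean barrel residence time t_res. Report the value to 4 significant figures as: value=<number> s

Q_s = Q / 3600 = 254.4 / 3600 = 0.0706667 kg/s
Mean residence time: t_res = M/Q_s = 13.23 kg / 0.0706667 kg/s = 187.217 s

value=187.2 s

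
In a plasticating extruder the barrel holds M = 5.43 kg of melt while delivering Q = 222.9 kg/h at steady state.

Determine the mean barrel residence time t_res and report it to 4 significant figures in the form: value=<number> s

value=87.70 s

Throughput in SI: Q_s = 222.9 kg/h ÷ 3600 s/h = 0.0619167 kg/s
t_res = M / Q_s = 5.43 / 0.0619167 = 87.6985 s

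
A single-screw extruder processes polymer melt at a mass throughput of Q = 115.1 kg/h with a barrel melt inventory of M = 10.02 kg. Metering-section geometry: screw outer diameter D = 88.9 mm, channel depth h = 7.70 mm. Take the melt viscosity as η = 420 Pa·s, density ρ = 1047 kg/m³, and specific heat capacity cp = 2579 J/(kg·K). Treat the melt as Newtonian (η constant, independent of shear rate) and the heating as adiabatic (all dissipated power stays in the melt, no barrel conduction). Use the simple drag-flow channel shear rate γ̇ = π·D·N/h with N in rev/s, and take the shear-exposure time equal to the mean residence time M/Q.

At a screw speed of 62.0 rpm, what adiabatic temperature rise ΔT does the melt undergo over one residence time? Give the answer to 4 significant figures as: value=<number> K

value=68.48 K

Throughput in SI: Q_s = 115.1 kg/h ÷ 3600 s/h = 0.0319722 kg/s
t_res = M / Q_s = 10.02 / 0.0319722 = 313.397 s
Convert to SI: D = 0.0889 m, h = 0.0077 m, N = 62.0/60 = 1.03333 rev/s
Shear rate: γ̇ = πDN/h = π·0.0889·1.03333/0.0077 = 37.4802 s⁻¹
ΔT = η·γ̇²·t_res / (ρ·cp) = 420 · (37.4802)² · 313.397 / (1047 · 2579) = 68.4777 K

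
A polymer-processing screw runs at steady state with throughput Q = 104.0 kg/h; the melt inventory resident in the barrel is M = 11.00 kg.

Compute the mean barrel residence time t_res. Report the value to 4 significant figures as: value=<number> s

value=380.8 s

Throughput in SI: Q_s = 104.0 kg/h ÷ 3600 s/h = 0.0288889 kg/s
t_res = M / Q_s = 11.00 ÷ 0.0288889 = 380.769 s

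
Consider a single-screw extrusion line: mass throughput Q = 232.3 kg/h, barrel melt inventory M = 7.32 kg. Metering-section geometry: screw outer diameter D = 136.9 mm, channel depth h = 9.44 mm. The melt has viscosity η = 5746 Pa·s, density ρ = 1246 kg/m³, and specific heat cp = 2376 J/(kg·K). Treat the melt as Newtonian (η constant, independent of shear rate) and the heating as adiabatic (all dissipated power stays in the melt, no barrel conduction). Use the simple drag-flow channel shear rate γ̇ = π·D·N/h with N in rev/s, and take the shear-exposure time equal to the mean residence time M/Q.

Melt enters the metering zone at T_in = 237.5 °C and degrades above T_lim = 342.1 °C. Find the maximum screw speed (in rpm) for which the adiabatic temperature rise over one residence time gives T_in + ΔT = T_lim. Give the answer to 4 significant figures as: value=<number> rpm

value=28.70 rpm

Throughput in SI: Q_s = 232.3 kg/h ÷ 3600 s/h = 0.0645278 kg/s
t_res = M / Q_s = 7.32 / 0.0645278 = 113.44 s
D = 136.9 mm = 0.1369 m;  h = 9.44 mm = 0.00944 m
ΔT_a = T_lim − T_in = 342.1 − 237.5 = 104.6 K
γ̇_max² = ΔT_a·ρ·cp/(η·t_res) = 104.6·1246·2376/(5746·113.44) = 475.079 s⁻²
Take the square root: γ̇_max = √(475.079) = 21.7963 s⁻¹
N_max = γ̇_max h / (πD) = 21.7963·0.00944/(π·0.1369) = 0.478412 rev/s → ×60 = 28.7047 rpm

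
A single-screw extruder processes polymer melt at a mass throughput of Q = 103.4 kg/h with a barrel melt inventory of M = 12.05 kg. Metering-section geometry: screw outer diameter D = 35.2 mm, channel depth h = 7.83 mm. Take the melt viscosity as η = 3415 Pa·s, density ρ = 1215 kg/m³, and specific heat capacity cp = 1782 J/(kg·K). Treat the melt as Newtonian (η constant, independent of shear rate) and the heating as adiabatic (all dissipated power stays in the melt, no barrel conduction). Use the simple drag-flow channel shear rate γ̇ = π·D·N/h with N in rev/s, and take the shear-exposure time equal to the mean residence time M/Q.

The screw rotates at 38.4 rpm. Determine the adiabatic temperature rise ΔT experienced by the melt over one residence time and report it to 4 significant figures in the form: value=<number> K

value=54.06 K

Convert throughput: Q = 103.4 kg/h = 103.4/3600 = 0.0287222 kg/s
Mean residence time: t_res = M/Q_s = 12.05 kg / 0.0287222 kg/s = 419.536 s
Geometry in metres: D = 35.2 mm → 0.0352 m, h = 7.83 mm → 0.00783 m; screw speed N = 38.4 rpm = 0.64 rev/s
γ̇ = π·D·N / h = π · 0.0352 · 0.64 / 0.00783 = 9.0388 s⁻¹
Adiabatic rise: ΔT = η γ̇² t_res / (ρ cp) = 3415·(9.0388)²·419.536 / (1215·1782) = 54.0626 K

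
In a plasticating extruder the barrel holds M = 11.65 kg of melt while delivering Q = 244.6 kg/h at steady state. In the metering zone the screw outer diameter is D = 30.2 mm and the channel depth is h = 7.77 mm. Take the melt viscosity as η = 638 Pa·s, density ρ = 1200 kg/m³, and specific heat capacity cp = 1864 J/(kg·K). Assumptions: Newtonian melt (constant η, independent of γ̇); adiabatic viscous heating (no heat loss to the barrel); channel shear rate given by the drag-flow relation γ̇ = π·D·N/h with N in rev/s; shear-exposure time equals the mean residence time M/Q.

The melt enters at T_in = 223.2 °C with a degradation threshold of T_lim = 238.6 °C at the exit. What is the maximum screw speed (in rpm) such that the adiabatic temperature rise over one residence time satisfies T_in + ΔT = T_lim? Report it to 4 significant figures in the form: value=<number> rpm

value=87.20 rpm

Q_s = Q / 3600 = 244.6 / 3600 = 0.0679444 kg/s
Mean residence time: t_res = M/Q_s = 11.65 kg / 0.0679444 kg/s = 171.464 s
Convert to metres: D = 0.0302 m, h = 0.00777 m
ΔT_a = T_lim − T_in = 238.6 − 223.2 = 15.4 K
γ̇_max² = ΔT_a·ρ·cp / (η·t_res) = [15.4 × 1200 × 1864] / [638 × 171.464] = 314.887 s⁻²
γ̇_max = √314.887 = 17.7451 s⁻¹
N_max = γ̇_max h / (πD) = 17.7451·0.00777/(π·0.0302) = 1.45325 rev/s → ×60 = 87.1953 rpm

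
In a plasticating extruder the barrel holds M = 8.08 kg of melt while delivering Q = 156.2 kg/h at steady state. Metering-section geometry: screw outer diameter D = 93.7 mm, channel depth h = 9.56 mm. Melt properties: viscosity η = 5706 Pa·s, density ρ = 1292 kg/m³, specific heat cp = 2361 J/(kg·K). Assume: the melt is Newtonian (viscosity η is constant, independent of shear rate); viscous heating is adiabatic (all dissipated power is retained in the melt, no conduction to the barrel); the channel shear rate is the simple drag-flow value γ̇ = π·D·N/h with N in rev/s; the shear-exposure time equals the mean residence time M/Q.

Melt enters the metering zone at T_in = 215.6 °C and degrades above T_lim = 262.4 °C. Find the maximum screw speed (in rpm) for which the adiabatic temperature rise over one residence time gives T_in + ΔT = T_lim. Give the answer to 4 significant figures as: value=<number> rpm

Q_s = Q / 3600 = 156.2 / 3600 = 0.0433889 kg/s
t_res = M / Q_s = 8.08 / 0.0433889 = 186.223 s
Geometry in SI: D = 93.7 mm → 0.0937 m, h = 9.56 mm → 0.00956 m
Allowable rise: ΔT_a = T_lim − T_in = 262.4 − 215.6 = 46.8 K
Invert ΔT = ηγ̇²t_res/(ρcp) for γ̇: γ̇_max² = ΔT_a ρ cp / (η t_res) = 46.8·1292·2361 / (5706·186.223) = 134.351 s⁻²
γ̇_max = sqrt(134.351) = 11.591 s⁻¹
N_max = γ̇_max h / (πD) = 11.591·0.00956/(π·0.0937) = 0.376434 rev/s → ×60 = 22.586 rpm

value=22.59 rpm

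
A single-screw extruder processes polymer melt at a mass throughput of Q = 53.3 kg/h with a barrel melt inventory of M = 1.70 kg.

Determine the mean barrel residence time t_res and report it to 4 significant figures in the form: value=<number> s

value=114.8 s

Convert throughput: Q = 53.3 kg/h = 53.3/3600 = 0.0148056 kg/s
t_res = M / Q_s = 1.70 ÷ 0.0148056 = 114.822 s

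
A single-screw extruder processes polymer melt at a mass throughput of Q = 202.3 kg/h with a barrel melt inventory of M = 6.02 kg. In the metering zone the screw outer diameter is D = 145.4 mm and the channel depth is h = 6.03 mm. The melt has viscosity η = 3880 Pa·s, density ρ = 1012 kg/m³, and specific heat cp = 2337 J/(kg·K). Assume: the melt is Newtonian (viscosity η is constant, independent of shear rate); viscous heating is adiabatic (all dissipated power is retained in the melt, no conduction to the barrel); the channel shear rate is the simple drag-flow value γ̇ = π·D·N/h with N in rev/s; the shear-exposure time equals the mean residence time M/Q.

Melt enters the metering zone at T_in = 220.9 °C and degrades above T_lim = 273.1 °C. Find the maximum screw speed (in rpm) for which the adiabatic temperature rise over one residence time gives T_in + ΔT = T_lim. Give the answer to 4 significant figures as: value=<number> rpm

value=13.65 rpm

Throughput in SI: Q_s = 202.3 kg/h ÷ 3600 s/h = 0.0561944 kg/s
Mean residence time: t_res = M/Q_s = 6.02 kg / 0.0561944 kg/s = 107.128 s
D = 145.4 mm = 0.1454 m;  h = 6.03 mm = 0.00603 m
ΔT_a = T_lim − T_in = 273.1 °C − 220.9 °C = 52.2 K
Invert ΔT = ηγ̇²t_res/(ρcp) for γ̇: γ̇_max² = ΔT_a ρ cp / (η t_res) = 52.2·1012·2337 / (3880·107.128) = 297.013 s⁻²
Take the square root: γ̇_max = √(297.013) = 17.2341 s⁻¹
N_max = γ̇_max·h / (π·D) = 17.2341 · 0.00603 / (π · 0.1454) = 0.227505 rev/s = 13.6503 rpm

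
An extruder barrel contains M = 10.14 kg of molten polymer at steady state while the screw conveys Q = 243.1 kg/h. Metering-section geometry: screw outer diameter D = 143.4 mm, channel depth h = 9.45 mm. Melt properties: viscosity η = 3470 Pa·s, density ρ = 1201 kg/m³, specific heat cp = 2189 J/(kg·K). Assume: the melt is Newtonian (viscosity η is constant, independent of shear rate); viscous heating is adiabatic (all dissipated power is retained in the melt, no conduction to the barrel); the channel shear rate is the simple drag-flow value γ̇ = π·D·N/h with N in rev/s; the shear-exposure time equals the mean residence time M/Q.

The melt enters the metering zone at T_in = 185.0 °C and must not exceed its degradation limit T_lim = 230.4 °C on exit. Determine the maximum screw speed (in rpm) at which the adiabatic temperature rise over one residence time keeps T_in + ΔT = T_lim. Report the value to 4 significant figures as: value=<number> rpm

value=19.05 rpm

Q_s = Q / 3600 = 243.1 / 3600 = 0.0675278 kg/s
t_res = M / Q_s = 10.14 / 0.0675278 = 150.16 s
Geometry in SI: D = 143.4 mm → 0.1434 m, h = 9.45 mm → 0.00945 m
ΔT_a = T_lim − T_in = 230.4 °C − 185.0 °C = 45.4 K
γ̇_max² = ΔT_a·ρ·cp / (η·t_res) = [45.4 × 1201 × 2189] / [3470 × 150.16] = 229.065 s⁻²
γ̇_max = sqrt(229.065) = 15.1349 s⁻¹
Solve γ̇ = πDN/h for N: N_max = γ̇_max·h/(π·D) = 15.1349 × 0.00945 / (π × 0.1434) = 0.317477 rev/s = 19.0486 rpm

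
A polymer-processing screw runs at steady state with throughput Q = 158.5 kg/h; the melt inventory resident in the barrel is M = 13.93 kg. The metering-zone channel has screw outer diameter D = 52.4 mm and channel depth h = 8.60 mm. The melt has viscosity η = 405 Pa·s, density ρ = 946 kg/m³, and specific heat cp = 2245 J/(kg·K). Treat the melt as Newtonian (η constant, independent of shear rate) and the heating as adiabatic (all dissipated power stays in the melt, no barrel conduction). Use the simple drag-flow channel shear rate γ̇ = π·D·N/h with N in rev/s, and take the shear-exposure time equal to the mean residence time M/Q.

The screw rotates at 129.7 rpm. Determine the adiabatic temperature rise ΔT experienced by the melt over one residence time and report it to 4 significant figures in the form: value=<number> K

value=103.3 K

Convert throughput: Q = 158.5 kg/h = 158.5/3600 = 0.0440278 kg/s
t_res = M / Q_s = 13.93 ÷ 0.0440278 = 316.391 s
D = 52.4 mm = 0.0524 m;  h = 8.60 mm = 0.0086 m;  N = 129.7 rpm / 60 = 2.16167 rev/s
γ̇ = π·D·N / h = π · 0.0524 · 2.16167 / 0.0086 = 41.3782 s⁻¹
ΔT = η·γ̇²·t_res / (ρ·cp) = 405 · (41.3782)² · 316.391 / (946 · 2245) = 103.303 K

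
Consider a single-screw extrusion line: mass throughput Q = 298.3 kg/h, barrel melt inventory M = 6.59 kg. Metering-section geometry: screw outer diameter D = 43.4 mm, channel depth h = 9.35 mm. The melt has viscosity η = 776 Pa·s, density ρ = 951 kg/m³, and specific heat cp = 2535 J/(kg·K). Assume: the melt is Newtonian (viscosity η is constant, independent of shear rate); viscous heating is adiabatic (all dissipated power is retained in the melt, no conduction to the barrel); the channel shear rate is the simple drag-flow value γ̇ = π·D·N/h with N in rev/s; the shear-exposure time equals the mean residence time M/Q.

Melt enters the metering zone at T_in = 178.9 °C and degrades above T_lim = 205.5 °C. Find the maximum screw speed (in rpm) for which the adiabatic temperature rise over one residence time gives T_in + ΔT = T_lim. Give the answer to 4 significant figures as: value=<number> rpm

value=132.6 rpm

Throughput in SI: Q_s = 298.3 kg/h ÷ 3600 s/h = 0.0828611 kg/s
t_res = M / Q_s = 6.59 ÷ 0.0828611 = 79.5307 s
Convert to metres: D = 0.0434 m, h = 0.00935 m
ΔT_a = T_lim − T_in = 205.5 − 178.9 = 26.6 K
Invert ΔT = ηγ̇²t_res/(ρcp) for γ̇: γ̇_max² = ΔT_a ρ cp / (η t_res) = 26.6·951·2535 / (776·79.5307) = 1039.07 s⁻²
Take the square root: γ̇_max = √(1039.07) = 32.2346 s⁻¹
N_max = γ̇_max h / (πD) = 32.2346·0.00935/(π·0.0434) = 2.21052 rev/s → ×60 = 132.631 rpm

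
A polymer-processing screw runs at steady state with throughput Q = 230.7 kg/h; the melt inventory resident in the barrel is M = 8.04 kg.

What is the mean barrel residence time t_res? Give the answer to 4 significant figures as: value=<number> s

value=125.5 s

Q_s = Q / 3600 = 230.7 / 3600 = 0.0640833 kg/s
t_res = M / Q_s = 8.04 / 0.0640833 = 125.462 s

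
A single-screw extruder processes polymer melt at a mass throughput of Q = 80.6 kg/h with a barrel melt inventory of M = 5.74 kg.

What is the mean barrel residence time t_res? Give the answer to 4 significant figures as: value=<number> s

value=256.4 s

Convert throughput: Q = 80.6 kg/h = 80.6/3600 = 0.0223889 kg/s
t_res = M / Q_s = 5.74 / 0.0223889 = 256.377 s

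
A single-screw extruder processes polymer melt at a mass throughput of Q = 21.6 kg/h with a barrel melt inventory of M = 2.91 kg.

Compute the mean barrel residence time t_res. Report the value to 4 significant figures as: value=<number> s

value=485.0 s

Convert throughput: Q = 21.6 kg/h = 21.6/3600 = 0.006 kg/s
Mean residence time: t_res = M/Q_s = 2.91 kg / 0.006 kg/s = 485 s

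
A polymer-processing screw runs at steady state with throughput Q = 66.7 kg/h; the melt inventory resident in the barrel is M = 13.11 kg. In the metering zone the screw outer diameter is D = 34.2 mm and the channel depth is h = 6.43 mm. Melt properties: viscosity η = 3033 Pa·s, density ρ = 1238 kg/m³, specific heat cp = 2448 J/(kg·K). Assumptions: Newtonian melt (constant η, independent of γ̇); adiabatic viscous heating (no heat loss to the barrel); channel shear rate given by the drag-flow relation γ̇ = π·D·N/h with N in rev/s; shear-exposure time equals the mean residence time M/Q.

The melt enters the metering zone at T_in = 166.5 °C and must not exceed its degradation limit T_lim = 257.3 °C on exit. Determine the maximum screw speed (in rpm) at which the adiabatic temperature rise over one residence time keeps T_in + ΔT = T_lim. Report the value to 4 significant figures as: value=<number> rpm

value=40.66 rpm

Q_s = Q / 3600 = 66.7 / 3600 = 0.0185278 kg/s
t_res = M / Q_s = 13.11 ÷ 0.0185278 = 707.586 s
Convert to metres: D = 0.0342 m, h = 0.00643 m
ΔT_a = T_lim − T_in = 257.3 °C − 166.5 °C = 90.8 K
γ̇_max² = ΔT_a·ρ·cp/(η·t_res) = 90.8·1238·2448/(3033·707.586) = 128.223 s⁻²
γ̇_max = √128.223 = 11.3236 s⁻¹
N_max = γ̇_max·h / (π·D) = 11.3236 · 0.00643 / (π · 0.0342) = 0.67767 rev/s = 40.6602 rpm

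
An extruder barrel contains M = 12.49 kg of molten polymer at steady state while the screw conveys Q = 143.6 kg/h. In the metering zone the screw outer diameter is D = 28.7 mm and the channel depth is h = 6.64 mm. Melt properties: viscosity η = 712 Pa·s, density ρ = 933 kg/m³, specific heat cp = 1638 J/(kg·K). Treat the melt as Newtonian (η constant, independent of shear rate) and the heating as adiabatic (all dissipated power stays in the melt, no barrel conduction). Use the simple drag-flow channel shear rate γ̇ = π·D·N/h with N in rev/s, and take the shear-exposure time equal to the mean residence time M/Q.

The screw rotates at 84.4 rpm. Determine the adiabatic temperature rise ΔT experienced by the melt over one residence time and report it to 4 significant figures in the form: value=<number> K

value=53.22 K

Convert throughput: Q = 143.6 kg/h = 143.6/3600 = 0.0398889 kg/s
Mean residence time: t_res = M/Q_s = 12.49 kg / 0.0398889 kg/s = 313.12 s
D = 28.7 mm = 0.0287 m;  h = 6.64 mm = 0.00664 m;  N = 84.4 rpm / 60 = 1.40667 rev/s
Shear rate: γ̇ = πDN/h = π·0.0287·1.40667/0.00664 = 19.1009 s⁻¹
Adiabatic rise: ΔT = η γ̇² t_res / (ρ cp) = 712·(19.1009)²·313.12 / (933·1638) = 53.2237 K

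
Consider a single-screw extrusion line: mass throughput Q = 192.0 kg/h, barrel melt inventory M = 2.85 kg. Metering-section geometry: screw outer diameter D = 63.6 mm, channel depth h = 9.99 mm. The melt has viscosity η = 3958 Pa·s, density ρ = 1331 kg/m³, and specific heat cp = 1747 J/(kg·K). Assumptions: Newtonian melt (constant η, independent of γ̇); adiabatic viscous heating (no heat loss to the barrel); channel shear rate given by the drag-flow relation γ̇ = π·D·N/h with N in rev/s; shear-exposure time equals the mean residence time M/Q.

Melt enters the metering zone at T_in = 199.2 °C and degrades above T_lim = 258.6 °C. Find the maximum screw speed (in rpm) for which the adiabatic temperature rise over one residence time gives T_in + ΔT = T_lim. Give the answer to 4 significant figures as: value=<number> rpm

value=76.66 rpm

Q_s = Q / 3600 = 192.0 / 3600 = 0.0533333 kg/s
t_res = M / Q_s = 2.85 ÷ 0.0533333 = 53.4375 s
Convert to metres: D = 0.0636 m, h = 0.00999 m
ΔT_a = T_lim − T_in = 258.6 °C − 199.2 °C = 59.4 K
γ̇_max² = ΔT_a·ρ·cp/(η·t_res) = 59.4·1331·1747/(3958·53.4375) = 653.034 s⁻²
γ̇_max = √653.034 = 25.5545 s⁻¹
N_max = γ̇_max h / (πD) = 25.5545·0.00999/(π·0.0636) = 1.27769 rev/s → ×60 = 76.6615 rpm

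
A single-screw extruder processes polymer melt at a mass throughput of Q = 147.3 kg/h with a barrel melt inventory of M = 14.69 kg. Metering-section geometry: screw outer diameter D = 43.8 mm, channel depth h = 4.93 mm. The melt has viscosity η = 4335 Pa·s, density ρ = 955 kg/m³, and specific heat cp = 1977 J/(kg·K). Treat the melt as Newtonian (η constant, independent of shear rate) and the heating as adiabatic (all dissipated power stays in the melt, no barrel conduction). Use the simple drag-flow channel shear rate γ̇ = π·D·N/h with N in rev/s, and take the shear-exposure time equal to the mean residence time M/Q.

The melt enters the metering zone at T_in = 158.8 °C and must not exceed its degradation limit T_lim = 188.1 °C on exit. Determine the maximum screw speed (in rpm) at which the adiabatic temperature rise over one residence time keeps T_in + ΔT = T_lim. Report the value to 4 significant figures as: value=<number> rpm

Throughput in SI: Q_s = 147.3 kg/h ÷ 3600 s/h = 0.0409167 kg/s
t_res = M / Q_s = 14.69 / 0.0409167 = 359.022 s
D = 43.8 mm = 0.0438 m;  h = 4.93 mm = 0.00493 m
ΔT_a = T_lim − T_in = 188.1 − 158.8 = 29.3 K
γ̇_max² = ΔT_a·ρ·cp/(η·t_res) = 29.3·955·1977/(4335·359.022) = 35.5441 s⁻²
γ̇_max = sqrt(35.5441) = 5.96188 s⁻¹
N_max = γ̇_max·h / (π·D) = 5.96188 · 0.00493 / (π · 0.0438) = 0.213603 rev/s = 12.8162 rpm

value=12.82 rpm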